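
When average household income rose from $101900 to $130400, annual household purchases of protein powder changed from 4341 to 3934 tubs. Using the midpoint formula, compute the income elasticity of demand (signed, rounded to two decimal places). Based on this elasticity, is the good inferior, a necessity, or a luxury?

-0.40; inferior

%ΔQ = (3934 − 4341)/[( 4341 + 3934)/2] = -407/4137.5 = -0.098368…
%ΔIncome = (130400 − 101900)/[( 101900 + 130400)/2] = 28500/116150 = 0.245372…
E_income = (-407/4137.5) / (28500/116150) = -0.4008…
E_income < 0 ⇒ inferior good.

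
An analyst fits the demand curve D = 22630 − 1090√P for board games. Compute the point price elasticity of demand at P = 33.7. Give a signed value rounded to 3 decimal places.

-0.194

dD/dP = −1090/(2√P) = -93.8818. At P = 33.7, D = 16302.4.
Ed = (dD/dP)·(P/D) = (-93.8818) × (33.7/16302.4) = -0.19407…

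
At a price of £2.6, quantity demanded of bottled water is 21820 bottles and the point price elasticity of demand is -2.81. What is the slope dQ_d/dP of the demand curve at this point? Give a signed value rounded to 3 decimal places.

Ed = (dQ_d/dP)·(P/Q_d) ⇒ dQ_d/dP = Ed·Q_d/P = (-2.81)·21820/2.6 = -23582.38461…

-23582.385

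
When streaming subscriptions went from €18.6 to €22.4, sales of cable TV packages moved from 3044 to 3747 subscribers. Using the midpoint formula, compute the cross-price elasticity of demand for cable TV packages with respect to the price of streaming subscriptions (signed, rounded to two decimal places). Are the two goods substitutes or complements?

%ΔQ_{cable TV packages} = (3747 − 3044)/avg = 703/3395.5 = 0.207038…
%ΔP_{streaming subscriptions} = (22.4 − 18.6)/avg = 3.8/20.5 = 0.185365…
E_cross = (703/3395.5) / (3.8/20.5) = 1.1169…
E_cross > 0 ⇒ the goods are substitutes.

1.12; substitutes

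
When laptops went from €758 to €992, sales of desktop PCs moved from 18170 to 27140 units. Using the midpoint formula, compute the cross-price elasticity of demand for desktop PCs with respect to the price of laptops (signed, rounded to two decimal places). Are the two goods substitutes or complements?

1.48; substitutes

%ΔQ_{desktop PCs} = (27140 − 18170)/avg = 8970/22655 = 0.395939…
%ΔP_{laptops} = (992 − 758)/avg = 234/875 = 0.267428…
E_cross = (8970/22655) / (234/875) = 1.4805…
E_cross > 0 ⇒ the goods are substitutes.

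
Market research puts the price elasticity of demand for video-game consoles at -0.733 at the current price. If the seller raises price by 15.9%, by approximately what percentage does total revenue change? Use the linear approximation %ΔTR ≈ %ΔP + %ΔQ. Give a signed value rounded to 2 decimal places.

%ΔQ ≈ Ed × %ΔP = (-0.733) × (+15.9%) = -11.6547%
%ΔTR ≈ %ΔP + %ΔQ = (+15.9%) + (-11.6547%) = +4.2453%

+4.25%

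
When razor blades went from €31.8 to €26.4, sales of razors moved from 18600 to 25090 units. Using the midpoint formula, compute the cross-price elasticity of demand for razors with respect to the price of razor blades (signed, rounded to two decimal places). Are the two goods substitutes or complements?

%ΔQ_{razors} = (25090 − 18600)/avg = 6490/21845 = 0.297093…
%ΔP_{razor blades} = (26.4 − 31.8)/avg = -5.4/29.1 = -0.185567…
E_cross = (6490/21845) / (-5.4/29.1) = -1.6010…
E_cross < 0 ⇒ the goods are complements.

-1.60; complements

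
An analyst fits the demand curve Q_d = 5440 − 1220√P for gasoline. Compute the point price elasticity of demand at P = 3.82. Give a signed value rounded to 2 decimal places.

-0.39

dQ_d/dP = −1220/(2√P) = -312.103. At P = 3.82, Q_d = 3055.53.
Ed = (dQ_d/dP)·(P/Q_d) = (-312.103) × (3.82/3055.53) = -0.3901…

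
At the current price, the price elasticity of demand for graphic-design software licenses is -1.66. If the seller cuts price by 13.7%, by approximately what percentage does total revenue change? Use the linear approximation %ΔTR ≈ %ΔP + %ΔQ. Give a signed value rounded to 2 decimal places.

+9.04%

%ΔQ ≈ Ed × %ΔP = (-1.66) × (-13.7%) = +22.7420%
%ΔTR ≈ %ΔP + %ΔQ = (-13.7%) + (+22.7420%) = +9.0420%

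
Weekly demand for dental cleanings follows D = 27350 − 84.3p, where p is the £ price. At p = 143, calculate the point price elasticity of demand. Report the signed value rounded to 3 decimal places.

dD/dp = −84.3. At p = 143, D = 27350 − 84.3(143) = 15295.1.
Ed = (dD/dp)·(p/D) = −84.3 × (143/15295.1) = -0.78815…

-0.788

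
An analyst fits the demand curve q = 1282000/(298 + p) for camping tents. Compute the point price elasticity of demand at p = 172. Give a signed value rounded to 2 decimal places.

-0.37

dq/dp = −1282000/(298 + p)² = -5.80353. At p = 172, q = 2727.66.
Ed = (dq/dp)·(p/q) = (-5.80353) × (172/2727.66) = -0.3659…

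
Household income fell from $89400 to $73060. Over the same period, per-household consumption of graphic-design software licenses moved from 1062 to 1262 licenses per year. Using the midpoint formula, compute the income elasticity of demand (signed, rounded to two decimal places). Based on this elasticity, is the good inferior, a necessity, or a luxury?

%ΔQ = (1262 − 1062)/[( 1062 + 1262)/2] = 200/1162 = 0.172117…
%ΔIncome = (73060 − 89400)/[( 89400 + 73060)/2] = -16340/81230 = -0.201157…
E_income = (200/1162) / (-16340/81230) = -0.8556…
E_income < 0 ⇒ inferior good.

-0.86; inferior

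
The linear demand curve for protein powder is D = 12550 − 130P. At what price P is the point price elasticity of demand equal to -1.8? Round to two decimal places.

62.06

Ed = −130P/(12550 − 130P). Set this equal to -1.8:
130P = 1.8·(12550 − 130P) ⇒ 130P(1 + 1.8) = 1.8·12550
P = 1.8·12550 / (130·2.8) = 62.0604…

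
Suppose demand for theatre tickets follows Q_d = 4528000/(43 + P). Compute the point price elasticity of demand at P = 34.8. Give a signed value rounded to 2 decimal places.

dQ_d/dP = −4528000/(43 + P)² = -748.079. At P = 34.8, Q_d = 58200.5.
Ed = (dQ_d/dP)·(P/Q_d) = (-748.079) × (34.8/58200.5) = -0.4473…

-0.45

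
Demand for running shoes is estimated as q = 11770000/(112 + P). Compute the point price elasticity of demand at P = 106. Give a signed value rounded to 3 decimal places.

dq/dP = −11770000/(112 + P)² = -247.664. At P = 106, q = 53990.8.
Ed = (dq/dP)·(P/q) = (-247.664) × (106/53990.8) = -0.48623…

-0.486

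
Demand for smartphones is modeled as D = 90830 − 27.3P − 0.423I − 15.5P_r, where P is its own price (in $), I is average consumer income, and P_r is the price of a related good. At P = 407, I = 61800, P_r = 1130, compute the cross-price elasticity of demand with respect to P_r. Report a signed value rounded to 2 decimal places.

-0.49

At the given values, D = 90830 − 27.3(407) − 0.423(61800) − 15.5(1130) = 36062.5.
∂D/∂P_r = -15.5.
E = (-15.5) × (1130/36062.5) = -0.4856…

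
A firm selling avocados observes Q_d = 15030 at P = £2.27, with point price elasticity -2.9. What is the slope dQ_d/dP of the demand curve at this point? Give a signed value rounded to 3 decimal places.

-19201.322

Ed = (dQ_d/dP)·(P/Q_d) ⇒ dQ_d/dP = Ed·Q_d/P = (-2.9)·15030/2.27 = -19201.32158…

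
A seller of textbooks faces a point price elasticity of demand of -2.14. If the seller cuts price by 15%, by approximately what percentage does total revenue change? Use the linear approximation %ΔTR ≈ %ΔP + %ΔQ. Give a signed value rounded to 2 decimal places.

%ΔQ ≈ Ed × %ΔP = (-2.14) × (-15%) = +32.1000%
%ΔTR ≈ %ΔP + %ΔQ = (-15%) + (+32.1000%) = +17.1000%

+17.10%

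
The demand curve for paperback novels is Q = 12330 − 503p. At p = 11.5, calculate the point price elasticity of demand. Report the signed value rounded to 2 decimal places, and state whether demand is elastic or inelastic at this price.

-0.88; inelastic

dQ/dp = −503. At p = 11.5, Q = 12330 − 503(11.5) = 6545.5.
Ed = (dQ/dp)·(p/Q) = −503 × (11.5/6545.5) = -0.8837…
|Ed| = 0.88 < 1, so demand is inelastic.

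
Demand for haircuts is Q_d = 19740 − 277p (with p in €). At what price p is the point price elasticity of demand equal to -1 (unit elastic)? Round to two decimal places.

35.63

Ed = −277p/(19740 − 277p). Set this equal to -1:
277p = 1·(19740 − 277p) ⇒ 277p(1 + 1) = 1·19740
p = 1·19740 / (277·2) = 35.6317…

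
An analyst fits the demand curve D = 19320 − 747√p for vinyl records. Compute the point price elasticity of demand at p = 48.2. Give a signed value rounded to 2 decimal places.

dD/dp = −747/(2√p) = -53.7981. At p = 48.2, D = 14133.9.
Ed = (dD/dp)·(p/D) = (-53.7981) × (48.2/14133.9) = -0.1834…

-0.18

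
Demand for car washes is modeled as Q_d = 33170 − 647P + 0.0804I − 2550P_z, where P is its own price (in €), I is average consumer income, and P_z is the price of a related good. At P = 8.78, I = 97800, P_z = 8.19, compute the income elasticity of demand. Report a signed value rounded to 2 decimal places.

At the given values, Q_d = 33170 − 647(8.78) + 0.0804(97800) − 2550(8.19) = 14467.96.
∂Q_d/∂I = 0.0804.
E = (0.0804) × (97800/14467.96) = 0.5434…

0.54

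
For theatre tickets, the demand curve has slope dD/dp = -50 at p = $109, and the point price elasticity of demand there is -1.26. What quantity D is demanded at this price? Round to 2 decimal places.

Ed = (dD/dp)·(p/D) ⇒ D = (dD/dp)·p/Ed = (-50)·109/(-1.26) = 4325.3968…

4325.40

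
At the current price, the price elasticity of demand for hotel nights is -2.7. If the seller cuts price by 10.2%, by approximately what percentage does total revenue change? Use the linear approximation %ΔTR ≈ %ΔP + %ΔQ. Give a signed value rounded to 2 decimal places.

+17.34%

%ΔQ ≈ Ed × %ΔP = (-2.7) × (-10.2%) = +27.5400%
%ΔTR ≈ %ΔP + %ΔQ = (-10.2%) + (+27.5400%) = +17.3400%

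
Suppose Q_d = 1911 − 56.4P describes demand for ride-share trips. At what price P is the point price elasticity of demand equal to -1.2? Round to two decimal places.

Ed = −56.4P/(1911 − 56.4P). Set this equal to -1.2:
56.4P = 1.2·(1911 − 56.4P) ⇒ 56.4P(1 + 1.2) = 1.2·1911
P = 1.2·1911 / (56.4·2.2) = 18.4816…

18.48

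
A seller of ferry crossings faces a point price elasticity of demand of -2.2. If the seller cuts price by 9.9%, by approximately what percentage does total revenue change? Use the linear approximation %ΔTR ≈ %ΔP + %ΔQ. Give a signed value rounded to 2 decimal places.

+11.88%

%ΔQ ≈ Ed × %ΔP = (-2.2) × (-9.9%) = +21.7800%
%ΔTR ≈ %ΔP + %ΔQ = (-9.9%) + (+21.7800%) = +11.8800%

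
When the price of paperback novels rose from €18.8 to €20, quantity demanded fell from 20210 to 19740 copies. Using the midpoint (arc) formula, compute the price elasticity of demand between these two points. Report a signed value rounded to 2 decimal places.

%ΔQ = (19740 − 20210) / [(20210 + 19740)/2] = -470/19975 = -0.023529…
%ΔP = (20 − 18.8) / [(18.8 + 20)/2] = 1.2/19.4 = 0.061855…
Arc Ed = %ΔQ / %ΔP = (-470/19975) / (1.2/19.4) = -0.3803…

-0.38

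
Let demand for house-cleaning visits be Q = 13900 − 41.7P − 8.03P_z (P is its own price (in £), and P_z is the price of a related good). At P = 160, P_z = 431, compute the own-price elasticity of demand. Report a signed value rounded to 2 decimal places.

At the given values, Q = 13900 − 41.7(160) − 8.03(431) = 3767.07.
∂Q/∂P = −41.7.
E = (-41.7) × (160/3767.07) = -1.7711…

-1.77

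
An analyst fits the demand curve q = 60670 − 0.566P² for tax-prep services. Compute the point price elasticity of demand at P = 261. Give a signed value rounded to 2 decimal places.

dq/dP = −2·0.566·P = -295.452. At P = 261, q = 22113.514.
Ed = (dq/dP)·(P/q) = (-295.452) × (261/22113.514) = -3.4871…

-3.49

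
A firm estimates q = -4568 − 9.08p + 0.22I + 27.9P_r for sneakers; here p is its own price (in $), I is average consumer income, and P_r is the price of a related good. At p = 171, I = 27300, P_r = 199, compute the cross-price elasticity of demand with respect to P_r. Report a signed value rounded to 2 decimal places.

At the given values, q = -4568 − 9.08(171) + 0.22(27300) + 27.9(199) = 5437.42.
∂q/∂P_r = 27.9.
E = (27.9) × (199/5437.42) = 1.0210…

1.02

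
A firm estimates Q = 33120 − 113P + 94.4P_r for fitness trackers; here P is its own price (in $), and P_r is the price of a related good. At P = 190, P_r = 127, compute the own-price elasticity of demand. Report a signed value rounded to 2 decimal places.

At the given values, Q = 33120 − 113(190) + 94.4(127) = 23638.8.
∂Q/∂P = −113.
E = (-113) × (190/23638.8) = -0.9082…

-0.91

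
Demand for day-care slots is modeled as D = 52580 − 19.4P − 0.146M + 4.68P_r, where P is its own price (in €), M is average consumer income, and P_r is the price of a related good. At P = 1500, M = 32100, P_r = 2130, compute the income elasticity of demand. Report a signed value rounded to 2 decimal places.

-0.16

At the given values, D = 52580 − 19.4(1500) − 0.146(32100) + 4.68(2130) = 28761.8.
∂D/∂M = -0.146.
E = (-0.146) × (32100/28761.8) = -0.1629…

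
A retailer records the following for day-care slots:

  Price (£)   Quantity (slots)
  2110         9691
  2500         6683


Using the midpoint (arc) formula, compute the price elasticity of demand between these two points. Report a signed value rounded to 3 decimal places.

-2.171

%ΔQ = (6683 − 9691) / [(9691 + 6683)/2] = -3008/8187 = -0.367411…
%ΔP = (2500 − 2110) / [(2110 + 2500)/2] = 390/2305 = 0.169197…
Arc Ed = %ΔQ / %ΔP = (-3008/8187) / (390/2305) = -2.17149…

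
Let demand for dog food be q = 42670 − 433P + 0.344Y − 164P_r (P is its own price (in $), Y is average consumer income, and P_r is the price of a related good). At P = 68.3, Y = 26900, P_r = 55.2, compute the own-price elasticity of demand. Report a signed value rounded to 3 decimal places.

At the given values, q = 42670 − 433(68.3) + 0.344(26900) − 164(55.2) = 13296.9.
∂q/∂P = −433.
E = (-433) × (68.3/13296.9) = -2.22411…

-2.224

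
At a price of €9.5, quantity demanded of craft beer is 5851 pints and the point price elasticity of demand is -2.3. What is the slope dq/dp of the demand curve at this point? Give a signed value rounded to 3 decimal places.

-1416.558

Ed = (dq/dp)·(p/q) ⇒ dq/dp = Ed·q/p = (-2.3)·5851/9.5 = -1416.55789…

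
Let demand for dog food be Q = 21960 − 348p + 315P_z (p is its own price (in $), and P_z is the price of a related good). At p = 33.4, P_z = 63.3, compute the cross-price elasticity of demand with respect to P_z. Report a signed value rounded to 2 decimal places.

At the given values, Q = 21960 − 348(33.4) + 315(63.3) = 30276.3.
∂Q/∂P_z = 315.
E = (315) × (63.3/30276.3) = 0.6585…

0.66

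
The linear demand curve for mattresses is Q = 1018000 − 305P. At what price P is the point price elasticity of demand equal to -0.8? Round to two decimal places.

1483.42

Ed = −305P/(1018000 − 305P). Set this equal to -0.8:
305P = 0.8·(1018000 − 305P) ⇒ 305P(1 + 0.8) = 0.8·1018000
P = 0.8·1018000 / (305·1.8) = 1483.4244…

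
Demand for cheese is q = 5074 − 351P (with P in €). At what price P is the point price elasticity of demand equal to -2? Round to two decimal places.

9.64

Ed = −351P/(5074 − 351P). Set this equal to -2:
351P = 2·(5074 − 351P) ⇒ 351P(1 + 2) = 2·5074
P = 2·5074 / (351·3) = 9.6372…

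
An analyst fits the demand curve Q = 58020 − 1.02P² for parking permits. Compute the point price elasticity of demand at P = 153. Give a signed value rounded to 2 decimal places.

dQ/dP = −2·1.02·P = -312.12. At P = 153, Q = 34142.82.
Ed = (dQ/dP)·(P/Q) = (-312.12) × (153/34142.82) = -1.3986…

-1.40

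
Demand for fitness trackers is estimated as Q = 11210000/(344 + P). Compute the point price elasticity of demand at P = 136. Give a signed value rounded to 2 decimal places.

-0.28

dQ/dP = −11210000/(344 + P)² = -48.6545. At P = 136, Q = 23354.2.
Ed = (dQ/dP)·(P/Q) = (-48.6545) × (136/23354.2) = -0.2833…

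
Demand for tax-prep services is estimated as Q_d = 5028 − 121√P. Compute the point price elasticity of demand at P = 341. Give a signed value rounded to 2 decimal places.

-0.40

dQ_d/dP = −121/(2√P) = -3.27626. At P = 341, Q_d = 2793.59.
Ed = (dQ_d/dP)·(P/Q_d) = (-3.27626) × (341/2793.59) = -0.3999…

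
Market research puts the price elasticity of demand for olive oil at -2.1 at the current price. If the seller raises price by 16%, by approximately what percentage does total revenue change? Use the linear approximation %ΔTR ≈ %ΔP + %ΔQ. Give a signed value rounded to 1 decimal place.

-17.6%

%ΔQ ≈ Ed × %ΔP = (-2.1) × (+16%) = -33.6000%
%ΔTR ≈ %ΔP + %ΔQ = (+16%) + (-33.6000%) = -17.6000%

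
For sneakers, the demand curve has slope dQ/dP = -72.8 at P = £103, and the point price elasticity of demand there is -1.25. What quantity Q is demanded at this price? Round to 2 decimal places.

5998.72

Ed = (dQ/dP)·(P/Q) ⇒ Q = (dQ/dP)·P/Ed = (-72.8)·103/(-1.25) = 5998.72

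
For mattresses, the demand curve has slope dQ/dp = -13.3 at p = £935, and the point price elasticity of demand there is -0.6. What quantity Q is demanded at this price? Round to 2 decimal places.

Ed = (dQ/dp)·(p/Q) ⇒ Q = (dQ/dp)·p/Ed = (-13.3)·935/(-0.6) = 20725.8333…

20725.83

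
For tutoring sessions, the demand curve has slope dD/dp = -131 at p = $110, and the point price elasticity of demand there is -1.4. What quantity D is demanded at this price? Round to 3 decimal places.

Ed = (dD/dp)·(p/D) ⇒ D = (dD/dp)·p/Ed = (-131)·110/(-1.4) = 10292.85714…

10292.857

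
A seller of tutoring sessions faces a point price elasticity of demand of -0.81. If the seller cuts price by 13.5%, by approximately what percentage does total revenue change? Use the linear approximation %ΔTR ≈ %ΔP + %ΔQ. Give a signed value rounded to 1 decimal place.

-2.6%

%ΔQ ≈ Ed × %ΔP = (-0.81) × (-13.5%) = +10.9350%
%ΔTR ≈ %ΔP + %ΔQ = (-13.5%) + (+10.9350%) = -2.5650%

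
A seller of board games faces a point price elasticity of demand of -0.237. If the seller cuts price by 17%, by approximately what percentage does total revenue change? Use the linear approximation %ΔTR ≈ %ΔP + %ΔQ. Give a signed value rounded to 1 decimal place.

-13.0%

%ΔQ ≈ Ed × %ΔP = (-0.237) × (-17%) = +4.0290%
%ΔTR ≈ %ΔP + %ΔQ = (-17%) + (+4.0290%) = -12.9710%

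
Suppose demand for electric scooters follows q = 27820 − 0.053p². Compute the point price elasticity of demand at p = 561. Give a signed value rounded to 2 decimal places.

-2.99

dq/dp = −2·0.053·p = -59.466. At p = 561, q = 11139.787.
Ed = (dq/dp)·(p/q) = (-59.466) × (561/11139.787) = -2.9947…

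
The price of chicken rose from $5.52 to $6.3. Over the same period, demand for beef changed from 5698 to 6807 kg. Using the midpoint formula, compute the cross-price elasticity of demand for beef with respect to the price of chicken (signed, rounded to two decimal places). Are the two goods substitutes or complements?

%ΔQ_{beef} = (6807 − 5698)/avg = 1109/6252.5 = 0.177369…
%ΔP_{chicken} = (6.3 − 5.52)/avg = 0.78/5.91 = 0.131979…
E_cross = (1109/6252.5) / (0.78/5.91) = 1.3439…
E_cross > 0 ⇒ the goods are substitutes.

1.34; substitutes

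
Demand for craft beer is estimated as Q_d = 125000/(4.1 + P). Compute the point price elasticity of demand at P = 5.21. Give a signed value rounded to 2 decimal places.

dQ_d/dP = −125000/(4.1 + P)² = -1442.15. At P = 5.21, Q_d = 13426.4.
Ed = (dQ_d/dP)·(P/Q_d) = (-1442.15) × (5.21/13426.4) = -0.5596…

-0.56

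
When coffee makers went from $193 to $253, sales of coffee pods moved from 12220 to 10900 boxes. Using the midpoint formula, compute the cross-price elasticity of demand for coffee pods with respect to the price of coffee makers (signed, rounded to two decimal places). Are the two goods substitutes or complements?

-0.42; complements

%ΔQ_{coffee pods} = (10900 − 12220)/avg = -1320/11560 = -0.114186…
%ΔP_{coffee makers} = (253 − 193)/avg = 60/223 = 0.269058…
E_cross = (-1320/11560) / (60/223) = -0.4243…
E_cross < 0 ⇒ the goods are complements.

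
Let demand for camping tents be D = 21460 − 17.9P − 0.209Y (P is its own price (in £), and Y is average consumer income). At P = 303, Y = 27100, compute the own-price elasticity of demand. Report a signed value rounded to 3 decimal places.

-0.523

At the given values, D = 21460 − 17.9(303) − 0.209(27100) = 10372.4.
∂D/∂P = −17.9.
E = (-17.9) × (303/10372.4) = -0.52289…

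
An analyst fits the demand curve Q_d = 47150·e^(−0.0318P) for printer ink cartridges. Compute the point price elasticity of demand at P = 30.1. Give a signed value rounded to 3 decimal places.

dQ_d/dP = −0.0318·Q_d = -575.719. At P = 30.1, Q_d = 18104.4.
Ed = (dQ_d/dP)·(P/Q_d) = (-575.719) × (30.1/18104.4) = -0.95718

-0.957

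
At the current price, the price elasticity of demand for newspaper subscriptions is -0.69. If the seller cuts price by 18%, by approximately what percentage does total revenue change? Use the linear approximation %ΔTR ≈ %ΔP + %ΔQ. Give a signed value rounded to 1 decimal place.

%ΔQ ≈ Ed × %ΔP = (-0.69) × (-18%) = +12.4200%
%ΔTR ≈ %ΔP + %ΔQ = (-18%) + (+12.4200%) = -5.5800%

-5.6%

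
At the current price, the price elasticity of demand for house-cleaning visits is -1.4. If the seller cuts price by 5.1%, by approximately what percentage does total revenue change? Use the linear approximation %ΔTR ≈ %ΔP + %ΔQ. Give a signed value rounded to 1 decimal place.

%ΔQ ≈ Ed × %ΔP = (-1.4) × (-5.1%) = +7.1400%
%ΔTR ≈ %ΔP + %ΔQ = (-5.1%) + (+7.1400%) = +2.0400%

+2.0%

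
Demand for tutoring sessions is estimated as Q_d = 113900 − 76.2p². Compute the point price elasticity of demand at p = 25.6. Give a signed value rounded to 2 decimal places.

-1.56

dQ_d/dp = −2·76.2·p = -3901.44. At p = 25.6, Q_d = 63961.568.
Ed = (dQ_d/dp)·(p/Q_d) = (-3901.44) × (25.6/63961.568) = -1.5615…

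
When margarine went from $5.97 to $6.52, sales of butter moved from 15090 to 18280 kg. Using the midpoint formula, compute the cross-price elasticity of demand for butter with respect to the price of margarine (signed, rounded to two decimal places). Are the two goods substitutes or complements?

%ΔQ_{butter} = (18280 − 15090)/avg = 3190/16685 = 0.191189…
%ΔP_{margarine} = (6.52 − 5.97)/avg = 0.55/6.245 = 0.088070…
E_cross = (3190/16685) / (0.55/6.245) = 2.1708…
E_cross > 0 ⇒ the goods are substitutes.

2.17; substitutes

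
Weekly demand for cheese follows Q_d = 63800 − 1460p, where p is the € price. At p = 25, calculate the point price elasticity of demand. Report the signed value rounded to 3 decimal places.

dQ_d/dp = −1460. At p = 25, Q_d = 63800 − 1460(25) = 27300.
Ed = (dQ_d/dp)·(p/Q_d) = −1460 × (25/27300) = -1.33699…

-1.337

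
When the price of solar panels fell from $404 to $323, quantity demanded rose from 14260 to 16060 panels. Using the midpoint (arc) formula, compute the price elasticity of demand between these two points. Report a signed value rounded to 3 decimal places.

%ΔQ = (16060 − 14260) / [(14260 + 16060)/2] = 1800/15160 = 0.118733…
%ΔP = (323 − 404) / [(404 + 323)/2] = -81/363.5 = -0.222833…
Arc Ed = %ΔQ / %ΔP = (1800/15160) / (-81/363.5) = -0.53283…

-0.533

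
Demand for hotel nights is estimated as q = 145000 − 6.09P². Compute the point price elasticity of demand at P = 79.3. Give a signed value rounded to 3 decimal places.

dq/dP = −2·6.09·P = -965.874. At P = 79.3, q = 106703.0959.
Ed = (dq/dP)·(P/q) = (-965.874) × (79.3/106703.0959) = -0.71782…

-0.718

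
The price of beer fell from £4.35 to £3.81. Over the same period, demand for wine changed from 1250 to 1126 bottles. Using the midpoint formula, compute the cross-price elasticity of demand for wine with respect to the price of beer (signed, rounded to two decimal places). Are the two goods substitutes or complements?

0.79; substitutes

%ΔQ_{wine} = (1126 − 1250)/avg = -124/1188 = -0.104377…
%ΔP_{beer} = (3.81 − 4.35)/avg = -0.54/4.08 = -0.132352…
E_cross = (-124/1188) / (-0.54/4.08) = 0.7886…
E_cross > 0 ⇒ the goods are substitutes.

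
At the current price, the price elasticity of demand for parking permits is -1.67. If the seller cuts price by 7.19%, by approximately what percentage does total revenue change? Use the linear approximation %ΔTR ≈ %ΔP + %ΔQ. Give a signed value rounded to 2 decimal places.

%ΔQ ≈ Ed × %ΔP = (-1.67) × (-7.19%) = +12.0073%
%ΔTR ≈ %ΔP + %ΔQ = (-7.19%) + (+12.0073%) = +4.8173%

+4.82%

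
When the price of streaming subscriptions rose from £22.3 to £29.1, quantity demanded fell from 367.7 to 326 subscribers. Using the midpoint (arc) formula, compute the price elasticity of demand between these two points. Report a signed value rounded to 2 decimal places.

-0.45

%ΔQ = (326 − 367.7) / [(367.7 + 326)/2] = -41.7/346.85 = -0.120224…
%ΔP = (29.1 − 22.3) / [(22.3 + 29.1)/2] = 6.8/25.7 = 0.264591…
Arc Ed = %ΔQ / %ΔP = (-41.7/346.85) / (6.8/25.7) = -0.4543…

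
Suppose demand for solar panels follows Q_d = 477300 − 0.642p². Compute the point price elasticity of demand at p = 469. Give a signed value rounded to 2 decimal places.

dQ_d/dp = −2·0.642·p = -602.196. At p = 469, Q_d = 336085.038.
Ed = (dQ_d/dp)·(p/Q_d) = (-602.196) × (469/336085.038) = -0.8403…

-0.84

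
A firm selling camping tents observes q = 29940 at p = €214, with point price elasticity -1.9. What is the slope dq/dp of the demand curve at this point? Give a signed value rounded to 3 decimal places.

-265.822

Ed = (dq/dp)·(p/q) ⇒ dq/dp = Ed·q/p = (-1.9)·29940/214 = -265.82242…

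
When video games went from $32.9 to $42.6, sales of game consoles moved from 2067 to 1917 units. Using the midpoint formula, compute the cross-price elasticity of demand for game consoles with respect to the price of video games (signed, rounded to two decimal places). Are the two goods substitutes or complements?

-0.29; complements

%ΔQ_{game consoles} = (1917 − 2067)/avg = -150/1992 = -0.075301…
%ΔP_{video games} = (42.6 − 32.9)/avg = 9.7/37.75 = 0.256953…
E_cross = (-150/1992) / (9.7/37.75) = -0.2930…
E_cross < 0 ⇒ the goods are complements.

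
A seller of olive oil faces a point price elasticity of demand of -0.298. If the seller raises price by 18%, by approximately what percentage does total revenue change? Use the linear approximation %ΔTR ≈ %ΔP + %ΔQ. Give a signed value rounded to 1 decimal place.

+12.6%

%ΔQ ≈ Ed × %ΔP = (-0.298) × (+18%) = -5.3640%
%ΔTR ≈ %ΔP + %ΔQ = (+18%) + (-5.3640%) = +12.6360%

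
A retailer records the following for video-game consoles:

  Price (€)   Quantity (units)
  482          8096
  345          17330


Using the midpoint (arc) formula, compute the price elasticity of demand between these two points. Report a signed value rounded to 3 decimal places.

-2.192

%ΔQ = (17330 − 8096) / [(8096 + 17330)/2] = 9234/12713 = 0.726343…
%ΔP = (345 − 482) / [(482 + 345)/2] = -137/413.5 = -0.331318…
Arc Ed = %ΔQ / %ΔP = (9234/12713) / (-137/413.5) = -2.19228…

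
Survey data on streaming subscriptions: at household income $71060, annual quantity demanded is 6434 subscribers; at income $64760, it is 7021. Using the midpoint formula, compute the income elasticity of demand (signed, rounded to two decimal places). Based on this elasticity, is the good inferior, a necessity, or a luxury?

-0.94; inferior

%ΔQ = (7021 − 6434)/[( 6434 + 7021)/2] = 587/6727.5 = 0.087253…
%ΔIncome = (64760 − 71060)/[( 71060 + 64760)/2] = -6300/67910 = -0.092769…
E_income = (587/6727.5) / (-6300/67910) = -0.9405…
E_income < 0 ⇒ inferior good.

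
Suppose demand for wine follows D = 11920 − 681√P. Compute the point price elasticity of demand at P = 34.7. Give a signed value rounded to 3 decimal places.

-0.254

dD/dP = −681/(2√P) = -57.8033. At P = 34.7, D = 7908.45.
Ed = (dD/dP)·(P/D) = (-57.8033) × (34.7/7908.45) = -0.25362…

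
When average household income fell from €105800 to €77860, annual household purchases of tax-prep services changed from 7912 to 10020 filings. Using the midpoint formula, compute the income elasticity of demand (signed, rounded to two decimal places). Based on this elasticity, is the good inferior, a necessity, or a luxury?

%ΔQ = (10020 − 7912)/[( 7912 + 10020)/2] = 2108/8966 = 0.235110…
%ΔIncome = (77860 − 105800)/[( 105800 + 77860)/2] = -27940/91830 = -0.304257…
E_income = (2108/8966) / (-27940/91830) = -0.7727…
E_income < 0 ⇒ inferior good.

-0.77; inferior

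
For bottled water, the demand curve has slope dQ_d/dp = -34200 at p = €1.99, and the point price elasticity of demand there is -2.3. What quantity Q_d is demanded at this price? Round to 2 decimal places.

29590.43

Ed = (dQ_d/dp)·(p/Q_d) ⇒ Q_d = (dQ_d/dp)·p/Ed = (-34200)·1.99/(-2.3) = 29590.4347…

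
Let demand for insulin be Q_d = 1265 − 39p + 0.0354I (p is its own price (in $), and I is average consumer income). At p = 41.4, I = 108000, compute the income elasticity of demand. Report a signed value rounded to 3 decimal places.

At the given values, Q_d = 1265 − 39(41.4) + 0.0354(108000) = 3473.6.
∂Q_d/∂I = 0.0354.
E = (0.0354) × (108000/3473.6) = 1.10064…

1.101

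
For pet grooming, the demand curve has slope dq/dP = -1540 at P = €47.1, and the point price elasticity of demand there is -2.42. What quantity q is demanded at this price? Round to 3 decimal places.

Ed = (dq/dP)·(P/q) ⇒ q = (dq/dP)·P/Ed = (-1540)·47.1/(-2.42) = 29972.72727…

29972.727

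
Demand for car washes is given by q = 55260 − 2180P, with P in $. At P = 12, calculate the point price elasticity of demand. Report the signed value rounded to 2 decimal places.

dq/dP = −2180. At P = 12, q = 55260 − 2180(12) = 29100.
Ed = (dq/dP)·(P/q) = −2180 × (12/29100) = -0.8989…

-0.90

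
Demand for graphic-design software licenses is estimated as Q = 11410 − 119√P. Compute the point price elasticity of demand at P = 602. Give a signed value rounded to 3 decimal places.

dQ/dP = −119/(2√P) = -2.42504. At P = 602, Q = 8490.25.
Ed = (dQ/dP)·(P/Q) = (-2.42504) × (602/8490.25) = -0.17194…

-0.172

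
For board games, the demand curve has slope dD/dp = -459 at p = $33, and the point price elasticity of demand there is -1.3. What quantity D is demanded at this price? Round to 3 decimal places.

Ed = (dD/dp)·(p/D) ⇒ D = (dD/dp)·p/Ed = (-459)·33/(-1.3) = 11651.53846…

11651.538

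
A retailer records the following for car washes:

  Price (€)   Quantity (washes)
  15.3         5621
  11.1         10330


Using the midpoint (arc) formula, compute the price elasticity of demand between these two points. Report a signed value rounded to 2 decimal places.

-1.86

%ΔQ = (10330 − 5621) / [(5621 + 10330)/2] = 4709/7975.5 = 0.590433…
%ΔP = (11.1 − 15.3) / [(15.3 + 11.1)/2] = -4.2/13.2 = -0.318181…
Arc Ed = %ΔQ / %ΔP = (4709/7975.5) / (-4.2/13.2) = -1.8556…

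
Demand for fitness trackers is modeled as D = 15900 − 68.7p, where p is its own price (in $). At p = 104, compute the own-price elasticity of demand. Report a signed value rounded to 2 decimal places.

-0.82

At the given values, D = 15900 − 68.7(104) = 8755.2.
∂D/∂p = −68.7.
E = (-68.7) × (104/8755.2) = -0.8160…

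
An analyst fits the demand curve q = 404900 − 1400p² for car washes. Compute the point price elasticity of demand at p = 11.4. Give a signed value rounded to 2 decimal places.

dq/dp = −2·1400·p = -31920. At p = 11.4, q = 222956.
Ed = (dq/dp)·(p/q) = (-31920) × (11.4/222956) = -1.6321…

-1.63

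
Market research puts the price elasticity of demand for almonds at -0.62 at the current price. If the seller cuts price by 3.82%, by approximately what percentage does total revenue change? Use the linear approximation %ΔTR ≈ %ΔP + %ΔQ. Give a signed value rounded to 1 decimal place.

%ΔQ ≈ Ed × %ΔP = (-0.62) × (-3.82%) = +2.3684%
%ΔTR ≈ %ΔP + %ΔQ = (-3.82%) + (+2.3684%) = -1.4516%

-1.5%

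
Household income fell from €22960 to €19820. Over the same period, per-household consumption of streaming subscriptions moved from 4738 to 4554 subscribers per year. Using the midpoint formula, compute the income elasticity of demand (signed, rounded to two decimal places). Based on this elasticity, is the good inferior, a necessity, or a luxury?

0.27; necessity

%ΔQ = (4554 − 4738)/[( 4738 + 4554)/2] = -184/4646 = -0.039603…
%ΔIncome = (19820 − 22960)/[( 22960 + 19820)/2] = -3140/21390 = -0.146797…
E_income = (-184/4646) / (-3140/21390) = 0.2697…
0 < E_income < 1 ⇒ normal good, necessity.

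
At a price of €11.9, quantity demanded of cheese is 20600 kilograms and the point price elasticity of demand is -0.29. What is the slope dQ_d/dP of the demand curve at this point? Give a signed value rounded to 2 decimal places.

Ed = (dQ_d/dP)·(P/Q_d) ⇒ dQ_d/dP = Ed·Q_d/P = (-0.29)·20600/11.9 = -502.0168…

-502.02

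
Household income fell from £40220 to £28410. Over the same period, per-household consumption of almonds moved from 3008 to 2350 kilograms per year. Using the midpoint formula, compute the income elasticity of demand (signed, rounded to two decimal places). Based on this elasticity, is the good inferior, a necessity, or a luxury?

%ΔQ = (2350 − 3008)/[( 3008 + 2350)/2] = -658/2679 = -0.245614…
%ΔIncome = (28410 − 40220)/[( 40220 + 28410)/2] = -11810/34315 = -0.344164…
E_income = (-658/2679) / (-11810/34315) = 0.7136…
0 < E_income < 1 ⇒ normal good, necessity.

0.71; necessity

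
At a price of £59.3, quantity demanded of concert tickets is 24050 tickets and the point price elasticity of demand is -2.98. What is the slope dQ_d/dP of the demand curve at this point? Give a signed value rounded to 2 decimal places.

Ed = (dQ_d/dP)·(P/Q_d) ⇒ dQ_d/dP = Ed·Q_d/P = (-2.98)·24050/59.3 = -1208.5834…

-1208.58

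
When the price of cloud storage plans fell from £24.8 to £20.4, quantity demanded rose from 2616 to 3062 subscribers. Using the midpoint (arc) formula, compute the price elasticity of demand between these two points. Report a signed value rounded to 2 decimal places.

-0.81

%ΔQ = (3062 − 2616) / [(2616 + 3062)/2] = 446/2839 = 0.157097…
%ΔP = (20.4 − 24.8) / [(24.8 + 20.4)/2] = -4.4/22.6 = -0.194690…
Arc Ed = %ΔQ / %ΔP = (446/2839) / (-4.4/22.6) = -0.8069…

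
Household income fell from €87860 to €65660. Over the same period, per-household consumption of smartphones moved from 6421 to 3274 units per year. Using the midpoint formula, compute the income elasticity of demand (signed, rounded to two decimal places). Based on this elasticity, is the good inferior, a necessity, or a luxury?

2.24; luxury

%ΔQ = (3274 − 6421)/[( 6421 + 3274)/2] = -3147/4847.5 = -0.649200…
%ΔIncome = (65660 − 87860)/[( 87860 + 65660)/2] = -22200/76760 = -0.289213…
E_income = (-3147/4847.5) / (-22200/76760) = 2.2447…
E_income > 1 ⇒ normal good, luxury.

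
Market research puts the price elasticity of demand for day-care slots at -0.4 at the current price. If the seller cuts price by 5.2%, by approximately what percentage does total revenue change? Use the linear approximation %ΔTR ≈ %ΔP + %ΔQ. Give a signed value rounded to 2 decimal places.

-3.12%

%ΔQ ≈ Ed × %ΔP = (-0.4) × (-5.2%) = +2.0800%
%ΔTR ≈ %ΔP + %ΔQ = (-5.2%) + (+2.0800%) = -3.1200%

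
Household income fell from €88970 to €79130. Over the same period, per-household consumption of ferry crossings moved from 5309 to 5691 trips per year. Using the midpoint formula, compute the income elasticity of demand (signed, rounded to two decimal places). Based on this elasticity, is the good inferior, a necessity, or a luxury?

%ΔQ = (5691 − 5309)/[( 5309 + 5691)/2] = 382/5500 = 0.069454…
%ΔIncome = (79130 − 88970)/[( 88970 + 79130)/2] = -9840/84050 = -0.117073…
E_income = (382/5500) / (-9840/84050) = -0.5932…
E_income < 0 ⇒ inferior good.

-0.59; inferior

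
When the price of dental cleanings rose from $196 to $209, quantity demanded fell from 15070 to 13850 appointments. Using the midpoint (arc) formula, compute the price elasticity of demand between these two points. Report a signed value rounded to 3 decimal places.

%ΔQ = (13850 − 15070) / [(15070 + 13850)/2] = -1220/14460 = -0.084370…
%ΔP = (209 − 196) / [(196 + 209)/2] = 13/202.5 = 0.064197…
Arc Ed = %ΔQ / %ΔP = (-1220/14460) / (13/202.5) = -1.31423…

-1.314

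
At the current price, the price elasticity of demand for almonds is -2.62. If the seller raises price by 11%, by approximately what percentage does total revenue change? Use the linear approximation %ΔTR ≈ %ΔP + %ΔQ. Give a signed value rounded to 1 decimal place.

-17.8%

%ΔQ ≈ Ed × %ΔP = (-2.62) × (+11%) = -28.8200%
%ΔTR ≈ %ΔP + %ΔQ = (+11%) + (-28.8200%) = -17.8200%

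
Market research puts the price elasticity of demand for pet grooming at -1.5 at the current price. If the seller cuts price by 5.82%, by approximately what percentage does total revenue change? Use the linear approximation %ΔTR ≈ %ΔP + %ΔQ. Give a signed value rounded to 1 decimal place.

%ΔQ ≈ Ed × %ΔP = (-1.5) × (-5.82%) = +8.7300%
%ΔTR ≈ %ΔP + %ΔQ = (-5.82%) + (+8.7300%) = +2.9100%

+2.9%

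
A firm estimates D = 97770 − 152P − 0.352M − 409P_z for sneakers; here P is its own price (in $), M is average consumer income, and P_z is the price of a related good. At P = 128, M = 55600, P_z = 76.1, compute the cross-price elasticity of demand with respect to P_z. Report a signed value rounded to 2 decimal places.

At the given values, D = 97770 − 152(128) − 0.352(55600) − 409(76.1) = 27617.9.
∂D/∂P_z = -409.
E = (-409) × (76.1/27617.9) = -1.1269…

-1.13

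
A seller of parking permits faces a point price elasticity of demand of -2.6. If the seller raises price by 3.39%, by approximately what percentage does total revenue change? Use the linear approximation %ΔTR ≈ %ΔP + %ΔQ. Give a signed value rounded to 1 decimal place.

%ΔQ ≈ Ed × %ΔP = (-2.6) × (+3.39%) = -8.8140%
%ΔTR ≈ %ΔP + %ΔQ = (+3.39%) + (-8.8140%) = -5.4240%

-5.4%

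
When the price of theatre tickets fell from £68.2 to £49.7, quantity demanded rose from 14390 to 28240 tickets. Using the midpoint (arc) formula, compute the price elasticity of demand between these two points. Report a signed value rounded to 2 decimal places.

%ΔQ = (28240 − 14390) / [(14390 + 28240)/2] = 13850/21315 = 0.649777…
%ΔP = (49.7 − 68.2) / [(68.2 + 49.7)/2] = -18.5/58.95 = -0.313825…
Arc Ed = %ΔQ / %ΔP = (13850/21315) / (-18.5/58.95) = -2.0705…

-2.07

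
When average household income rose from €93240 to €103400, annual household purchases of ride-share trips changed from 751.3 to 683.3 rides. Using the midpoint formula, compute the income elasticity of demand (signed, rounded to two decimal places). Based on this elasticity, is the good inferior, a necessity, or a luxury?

-0.92; inferior

%ΔQ = (683.3 − 751.3)/[( 751.3 + 683.3)/2] = -68/717.3 = -0.094799…
%ΔIncome = (103400 − 93240)/[( 93240 + 103400)/2] = 10160/98320 = 0.103336…
E_income = (-68/717.3) / (10160/98320) = -0.9173…
E_income < 0 ⇒ inferior good.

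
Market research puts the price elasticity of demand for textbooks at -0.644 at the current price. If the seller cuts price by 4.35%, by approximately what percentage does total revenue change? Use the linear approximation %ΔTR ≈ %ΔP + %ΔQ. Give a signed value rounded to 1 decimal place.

%ΔQ ≈ Ed × %ΔP = (-0.644) × (-4.35%) = +2.8014%
%ΔTR ≈ %ΔP + %ΔQ = (-4.35%) + (+2.8014%) = -1.5486%

-1.5%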